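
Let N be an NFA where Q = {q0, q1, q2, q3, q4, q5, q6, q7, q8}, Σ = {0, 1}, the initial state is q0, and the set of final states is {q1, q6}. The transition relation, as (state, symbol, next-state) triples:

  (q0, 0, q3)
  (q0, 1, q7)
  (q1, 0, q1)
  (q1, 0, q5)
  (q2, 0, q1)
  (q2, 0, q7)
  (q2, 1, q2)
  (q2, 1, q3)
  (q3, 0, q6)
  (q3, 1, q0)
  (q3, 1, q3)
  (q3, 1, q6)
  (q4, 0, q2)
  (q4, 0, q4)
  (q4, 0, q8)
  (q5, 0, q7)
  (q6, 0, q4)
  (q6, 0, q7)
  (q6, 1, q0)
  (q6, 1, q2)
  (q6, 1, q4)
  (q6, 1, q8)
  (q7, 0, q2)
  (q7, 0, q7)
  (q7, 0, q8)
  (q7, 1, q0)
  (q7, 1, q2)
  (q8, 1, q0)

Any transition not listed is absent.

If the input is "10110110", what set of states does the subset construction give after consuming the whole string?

Start in {q0}.
Read '1': {q0} → {q7}.
Read '0': {q7} → {q2, q7, q8}.
Read '1': {q2, q7, q8} → {q0, q2, q3}.
Read '1': {q0, q2, q3} → {q0, q2, q3, q6, q7}.
Read '0': {q0, q2, q3, q6, q7} → {q1, q2, q3, q4, q6, q7, q8}.
Read '1': {q1, q2, q3, q4, q6, q7, q8} → {q0, q2, q3, q4, q6, q8}.
Read '1': {q0, q2, q3, q4, q6, q8} → {q0, q2, q3, q4, q6, q7, q8}.
Read '0': {q0, q2, q3, q4, q6, q7, q8} → {q1, q2, q3, q4, q6, q7, q8}.

{q1, q2, q3, q4, q6, q7, q8}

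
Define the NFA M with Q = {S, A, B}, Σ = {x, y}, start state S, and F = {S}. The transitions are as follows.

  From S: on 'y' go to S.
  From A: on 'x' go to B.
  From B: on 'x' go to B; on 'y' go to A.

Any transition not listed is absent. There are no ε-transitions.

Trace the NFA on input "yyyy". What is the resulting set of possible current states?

Start in {S}.
Read 'y': S→{S}; now {S}.
Read 'y': S→{S}; now {S}.
Read 'y': S→{S}; now {S}.
Read 'y': S→{S}; now {S}.

{S}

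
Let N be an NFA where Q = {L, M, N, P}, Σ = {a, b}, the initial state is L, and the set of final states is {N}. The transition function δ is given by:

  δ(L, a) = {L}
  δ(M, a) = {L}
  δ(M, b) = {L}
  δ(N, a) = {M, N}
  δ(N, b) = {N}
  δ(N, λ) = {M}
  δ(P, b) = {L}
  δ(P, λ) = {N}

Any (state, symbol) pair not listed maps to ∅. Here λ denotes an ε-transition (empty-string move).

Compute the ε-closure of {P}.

{M, N, P}

Begin with {P}.
ε-move P → N; add N.
ε-move N → M; add M.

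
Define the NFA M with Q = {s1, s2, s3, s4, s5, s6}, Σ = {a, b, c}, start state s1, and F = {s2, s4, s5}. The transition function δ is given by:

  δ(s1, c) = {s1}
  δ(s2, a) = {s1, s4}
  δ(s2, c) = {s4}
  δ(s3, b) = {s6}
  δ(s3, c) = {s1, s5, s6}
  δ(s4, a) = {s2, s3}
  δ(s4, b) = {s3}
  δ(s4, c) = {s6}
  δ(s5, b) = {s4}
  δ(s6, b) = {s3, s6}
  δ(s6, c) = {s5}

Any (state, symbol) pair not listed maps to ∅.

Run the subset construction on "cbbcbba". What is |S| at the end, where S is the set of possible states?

0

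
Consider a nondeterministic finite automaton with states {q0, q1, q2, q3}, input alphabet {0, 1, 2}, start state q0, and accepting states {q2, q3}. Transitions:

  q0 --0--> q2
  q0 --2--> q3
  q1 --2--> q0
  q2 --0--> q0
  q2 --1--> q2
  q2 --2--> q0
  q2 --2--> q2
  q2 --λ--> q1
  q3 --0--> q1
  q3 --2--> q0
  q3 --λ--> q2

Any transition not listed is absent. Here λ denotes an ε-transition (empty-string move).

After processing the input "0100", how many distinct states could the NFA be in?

2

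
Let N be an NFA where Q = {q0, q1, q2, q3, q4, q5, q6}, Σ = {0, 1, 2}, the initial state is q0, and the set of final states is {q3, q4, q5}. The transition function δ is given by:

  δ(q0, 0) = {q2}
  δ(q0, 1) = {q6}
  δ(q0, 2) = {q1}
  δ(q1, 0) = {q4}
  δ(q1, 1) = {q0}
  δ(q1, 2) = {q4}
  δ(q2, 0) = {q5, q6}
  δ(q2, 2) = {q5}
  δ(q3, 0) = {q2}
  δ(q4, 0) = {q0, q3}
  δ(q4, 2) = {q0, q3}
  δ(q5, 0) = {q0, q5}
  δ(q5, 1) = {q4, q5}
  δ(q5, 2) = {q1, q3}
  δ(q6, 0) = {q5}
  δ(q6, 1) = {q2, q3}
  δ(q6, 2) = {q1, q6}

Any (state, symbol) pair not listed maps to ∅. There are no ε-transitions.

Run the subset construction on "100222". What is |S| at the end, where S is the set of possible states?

Start in {q0}.
Read '1': q0→{q6}; now {q6}.
Read '0': q6→{q5}; now {q5}.
Read '0': q5→{q0, q5}; now {q0, q5}.
Read '2': q0→{q1}, q5→{q1, q3}; now {q1, q3}.
Read '2': q1→{q4}, q3→∅; now {q4}.
Read '2': q4→{q0, q3}; now {q0, q3}.
That set has 2 states.

2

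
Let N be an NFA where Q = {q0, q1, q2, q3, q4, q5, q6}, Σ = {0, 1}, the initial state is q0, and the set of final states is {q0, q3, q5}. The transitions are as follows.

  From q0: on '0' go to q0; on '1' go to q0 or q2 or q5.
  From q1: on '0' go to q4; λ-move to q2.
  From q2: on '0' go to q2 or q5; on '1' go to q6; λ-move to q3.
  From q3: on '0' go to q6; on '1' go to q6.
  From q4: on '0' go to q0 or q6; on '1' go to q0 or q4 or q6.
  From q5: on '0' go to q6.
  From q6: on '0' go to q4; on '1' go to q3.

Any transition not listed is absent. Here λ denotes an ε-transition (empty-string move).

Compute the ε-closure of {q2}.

{q2, q3}

Begin with {q2}.
ε-move q2 → q3; add q3.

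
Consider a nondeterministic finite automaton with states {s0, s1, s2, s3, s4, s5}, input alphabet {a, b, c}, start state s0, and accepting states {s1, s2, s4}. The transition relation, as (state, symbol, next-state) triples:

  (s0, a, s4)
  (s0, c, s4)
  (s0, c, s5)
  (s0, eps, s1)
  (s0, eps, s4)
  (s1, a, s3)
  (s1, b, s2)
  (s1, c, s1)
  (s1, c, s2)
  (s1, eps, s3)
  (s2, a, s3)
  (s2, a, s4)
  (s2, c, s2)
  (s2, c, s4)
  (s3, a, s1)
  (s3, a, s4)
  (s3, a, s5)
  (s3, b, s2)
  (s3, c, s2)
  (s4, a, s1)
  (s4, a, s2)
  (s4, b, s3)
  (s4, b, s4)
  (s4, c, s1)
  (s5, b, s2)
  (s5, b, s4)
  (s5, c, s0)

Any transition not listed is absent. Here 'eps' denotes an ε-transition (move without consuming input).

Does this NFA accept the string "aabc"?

Yes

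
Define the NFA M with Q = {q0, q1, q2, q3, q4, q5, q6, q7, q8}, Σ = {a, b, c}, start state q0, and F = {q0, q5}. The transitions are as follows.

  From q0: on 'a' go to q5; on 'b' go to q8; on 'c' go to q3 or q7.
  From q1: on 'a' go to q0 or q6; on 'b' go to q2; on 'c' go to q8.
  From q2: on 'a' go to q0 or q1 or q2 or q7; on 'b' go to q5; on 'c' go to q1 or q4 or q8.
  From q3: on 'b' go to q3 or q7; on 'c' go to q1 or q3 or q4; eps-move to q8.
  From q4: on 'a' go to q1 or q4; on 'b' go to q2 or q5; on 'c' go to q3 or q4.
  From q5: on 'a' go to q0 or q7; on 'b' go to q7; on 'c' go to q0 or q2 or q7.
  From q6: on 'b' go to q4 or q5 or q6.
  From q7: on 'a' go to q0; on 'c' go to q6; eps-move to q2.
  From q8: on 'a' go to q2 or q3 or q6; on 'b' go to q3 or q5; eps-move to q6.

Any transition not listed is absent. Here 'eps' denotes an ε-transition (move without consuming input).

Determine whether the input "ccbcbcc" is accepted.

No

Start in {q0}.
Read 'c': q0→{q3, q7}; union {q3, q7}; ε-closure = {q2, q3, q6, q7, q8}.
Read 'c': q2→{q1, q4, q8}, q3→{q1, q3, q4}, q6→∅, q7→{q6}, q8→∅; now {q1, q3, q4, q6, q8}.
Read 'b': q1→{q2}, q3→{q3, q7}, q4→{q2, q5}, q6→{q4, q5, q6}, q8→{q3, q5}; union {q2, q3, q4, q5, q6, q7}; ε-closure = {q2, q3, q4, q5, q6, q7, q8}.
Read 'c': q2→{q1, q4, q8}, q3→{q1, q3, q4}, q4→{q3, q4}, q5→{q0, q2, q7}, q6→∅, q7→{q6}, q8→∅; now {q0, q1, q2, q3, q4, q6, q7, q8}.
Read 'b': q0→{q8}, q1→{q2}, q2→{q5}, q3→{q3, q7}, q4→{q2, q5}, q6→{q4, q5, q6}, q7→∅, q8→{q3, q5}; now {q2, q3, q4, q5, q6, q7, q8}.
Read 'c': q2→{q1, q4, q8}, q3→{q1, q3, q4}, q4→{q3, q4}, q5→{q0, q2, q7}, q6→∅, q7→{q6}, q8→∅; now {q0, q1, q2, q3, q4, q6, q7, q8}.
Read 'c': q0→{q3, q7}, q1→{q8}, q2→{q1, q4, q8}, q3→{q1, q3, q4}, q4→{q3, q4}, q6→∅, q7→{q6}, q8→∅; union {q1, q3, q4, q6, q7, q8}; ε-closure = {q1, q2, q3, q4, q6, q7, q8}.
The final set {q1, q2, q3, q4, q6, q7, q8} contains no accepting state.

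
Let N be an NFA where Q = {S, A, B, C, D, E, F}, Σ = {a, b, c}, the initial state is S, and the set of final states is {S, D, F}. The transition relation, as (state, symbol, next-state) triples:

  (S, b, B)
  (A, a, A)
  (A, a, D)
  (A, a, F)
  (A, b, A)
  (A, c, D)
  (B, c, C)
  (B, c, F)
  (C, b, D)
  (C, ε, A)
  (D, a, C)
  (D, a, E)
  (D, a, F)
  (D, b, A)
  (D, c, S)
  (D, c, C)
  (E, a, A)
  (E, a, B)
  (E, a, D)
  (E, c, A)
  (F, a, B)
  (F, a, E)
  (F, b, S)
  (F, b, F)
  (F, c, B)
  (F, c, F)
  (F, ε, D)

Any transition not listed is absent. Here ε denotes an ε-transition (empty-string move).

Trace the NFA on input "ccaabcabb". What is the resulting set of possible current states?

∅

Start in {S}.
Read 'c': S→∅; now ∅.
The set is empty and remains empty for the remaining 8 symbols.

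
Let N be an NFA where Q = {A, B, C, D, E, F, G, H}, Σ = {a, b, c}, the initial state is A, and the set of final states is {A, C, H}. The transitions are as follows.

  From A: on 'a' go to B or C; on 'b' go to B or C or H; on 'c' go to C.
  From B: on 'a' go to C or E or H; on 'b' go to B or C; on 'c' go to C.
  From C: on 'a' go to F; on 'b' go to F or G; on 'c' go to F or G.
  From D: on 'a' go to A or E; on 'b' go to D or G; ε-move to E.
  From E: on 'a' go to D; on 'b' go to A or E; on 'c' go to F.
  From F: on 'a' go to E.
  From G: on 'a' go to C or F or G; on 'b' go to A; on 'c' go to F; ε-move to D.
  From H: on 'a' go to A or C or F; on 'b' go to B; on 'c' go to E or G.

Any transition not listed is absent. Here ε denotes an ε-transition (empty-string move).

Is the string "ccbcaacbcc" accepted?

Start in {A}.
Read 'c': A→{C}; now {C}.
Read 'c': C→{F, G}; union {F, G}; ε-closure = {D, E, F, G}.
Read 'b': D→{D, G}, E→{A, E}, F→∅, G→{A}; now {A, D, E, G}.
Read 'c': A→{C}, D→∅, E→{F}, G→{F}; now {C, F}.
Read 'a': C→{F}, F→{E}; now {E, F}.
Read 'a': E→{D}, F→{E}; now {D, E}.
Read 'c': D→∅, E→{F}; now {F}.
Read 'b': F→∅; now ∅.
The set is empty and remains empty for the remaining 2 symbols.
The final set ∅ contains no accepting state.

No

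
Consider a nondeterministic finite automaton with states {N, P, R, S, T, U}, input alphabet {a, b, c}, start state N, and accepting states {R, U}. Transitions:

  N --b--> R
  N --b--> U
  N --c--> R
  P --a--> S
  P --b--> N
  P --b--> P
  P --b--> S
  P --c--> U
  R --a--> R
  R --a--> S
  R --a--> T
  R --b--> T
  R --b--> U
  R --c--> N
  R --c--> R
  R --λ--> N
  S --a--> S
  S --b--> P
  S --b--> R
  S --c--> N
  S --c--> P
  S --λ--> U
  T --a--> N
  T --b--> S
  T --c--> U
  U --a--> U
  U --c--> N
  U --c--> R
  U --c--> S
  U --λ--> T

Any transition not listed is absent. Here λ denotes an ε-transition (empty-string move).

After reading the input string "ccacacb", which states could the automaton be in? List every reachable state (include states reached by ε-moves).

Start in {N}.
Read 'c': {N} → {N, R}.
Read 'c': {N, R} → {N, R}.
Read 'a': {N, R} → {N, R, S, T, U}.
Read 'c': {N, R, S, T, U} → {N, P, R, S, T, U}.
Read 'a': {N, P, R, S, T, U} → {N, R, S, T, U}.
Read 'c': {N, R, S, T, U} → {N, P, R, S, T, U}.
Read 'b': {N, P, R, S, T, U} → {N, P, R, S, T, U}.

{N, P, R, S, T, U}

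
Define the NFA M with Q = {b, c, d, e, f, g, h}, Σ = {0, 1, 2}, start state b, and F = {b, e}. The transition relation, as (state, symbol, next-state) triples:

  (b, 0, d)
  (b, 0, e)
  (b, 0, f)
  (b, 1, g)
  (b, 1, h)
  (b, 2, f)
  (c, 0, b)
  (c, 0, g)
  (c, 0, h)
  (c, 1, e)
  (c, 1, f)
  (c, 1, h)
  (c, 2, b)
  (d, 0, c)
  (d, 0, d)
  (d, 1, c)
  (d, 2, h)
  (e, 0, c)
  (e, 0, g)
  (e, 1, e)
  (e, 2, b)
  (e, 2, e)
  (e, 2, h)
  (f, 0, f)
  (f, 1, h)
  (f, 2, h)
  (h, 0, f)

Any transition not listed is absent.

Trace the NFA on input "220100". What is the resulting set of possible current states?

{f}

Start in {b}.
Read '2': b→{f}; now {f}.
Read '2': f→{h}; now {h}.
Read '0': h→{f}; now {f}.
Read '1': f→{h}; now {h}.
Read '0': h→{f}; now {f}.
Read '0': f→{f}; now {f}.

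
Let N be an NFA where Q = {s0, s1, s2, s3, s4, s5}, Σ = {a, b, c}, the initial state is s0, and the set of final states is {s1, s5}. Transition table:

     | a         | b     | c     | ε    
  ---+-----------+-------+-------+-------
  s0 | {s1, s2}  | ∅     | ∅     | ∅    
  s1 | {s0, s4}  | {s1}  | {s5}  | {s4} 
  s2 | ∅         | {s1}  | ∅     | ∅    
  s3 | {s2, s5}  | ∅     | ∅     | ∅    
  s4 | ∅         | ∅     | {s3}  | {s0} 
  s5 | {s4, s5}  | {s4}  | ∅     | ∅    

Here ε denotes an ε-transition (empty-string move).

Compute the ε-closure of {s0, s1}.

{s0, s1, s4}

Begin with {s0, s1}.
ε-move s1 → s4; add s4.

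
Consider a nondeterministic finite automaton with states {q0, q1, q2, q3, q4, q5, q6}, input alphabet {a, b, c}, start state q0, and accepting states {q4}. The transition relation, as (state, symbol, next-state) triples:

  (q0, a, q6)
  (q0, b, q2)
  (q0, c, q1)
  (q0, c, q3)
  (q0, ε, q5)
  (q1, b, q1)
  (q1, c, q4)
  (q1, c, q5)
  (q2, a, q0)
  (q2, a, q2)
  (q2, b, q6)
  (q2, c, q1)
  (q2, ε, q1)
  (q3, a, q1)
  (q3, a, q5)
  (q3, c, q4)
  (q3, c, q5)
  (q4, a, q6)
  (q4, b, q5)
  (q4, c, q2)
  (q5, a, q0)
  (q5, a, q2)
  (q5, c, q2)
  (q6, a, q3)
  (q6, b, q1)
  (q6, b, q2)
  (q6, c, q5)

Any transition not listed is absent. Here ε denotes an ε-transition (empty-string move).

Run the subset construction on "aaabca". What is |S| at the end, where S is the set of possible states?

5

Start: ε-closure({q0}) = {q0, q5}.
Read 'a': {q0, q5} → {q0, q1, q2, q5, q6}.
Read 'a': {q0, q1, q2, q5, q6} → {q0, q1, q2, q3, q5, q6}.
Read 'a': {q0, q1, q2, q3, q5, q6} → {q0, q1, q2, q3, q5, q6}.
Read 'b': {q0, q1, q2, q3, q5, q6} → {q1, q2, q6}.
Read 'c': {q1, q2, q6} → {q1, q4, q5}.
Read 'a': {q1, q4, q5} → {q0, q1, q2, q5, q6}.
That set has 5 states.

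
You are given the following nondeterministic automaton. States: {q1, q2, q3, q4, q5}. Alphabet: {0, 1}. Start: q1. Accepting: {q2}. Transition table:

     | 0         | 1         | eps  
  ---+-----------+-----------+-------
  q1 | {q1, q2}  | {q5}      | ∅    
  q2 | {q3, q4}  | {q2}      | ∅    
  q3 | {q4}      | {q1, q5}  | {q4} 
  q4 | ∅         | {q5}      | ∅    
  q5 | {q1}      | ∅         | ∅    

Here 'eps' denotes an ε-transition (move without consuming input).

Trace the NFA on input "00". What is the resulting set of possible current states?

{q1, q2, q3, q4}

Start in {q1}.
Read '0': {q1} → {q1, q2}.
Read '0': {q1, q2} → {q1, q2, q3, q4}.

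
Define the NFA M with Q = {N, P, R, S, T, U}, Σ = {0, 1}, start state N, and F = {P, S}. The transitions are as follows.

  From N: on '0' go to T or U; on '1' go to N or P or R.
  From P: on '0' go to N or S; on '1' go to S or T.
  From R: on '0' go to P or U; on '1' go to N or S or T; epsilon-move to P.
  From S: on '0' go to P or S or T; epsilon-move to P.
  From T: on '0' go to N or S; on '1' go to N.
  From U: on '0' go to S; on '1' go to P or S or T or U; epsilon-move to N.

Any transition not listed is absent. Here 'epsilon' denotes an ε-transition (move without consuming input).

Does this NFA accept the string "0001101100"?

Yes

Start in {N}.
Read '0': N→{T, U}; union {T, U}; ε-closure = {N, T, U}.
Read '0': N→{T, U}, T→{N, S}, U→{S}; union {N, S, T, U}; ε-closure = {N, P, S, T, U}.
Read '0': N→{T, U}, P→{N, S}, S→{P, S, T}, T→{N, S}, U→{S}; now {N, P, S, T, U}.
Read '1': N→{N, P, R}, P→{S, T}, S→∅, T→{N}, U→{P, S, T, U}; now {N, P, R, S, T, U}.
Read '1': N→{N, P, R}, P→{S, T}, R→{N, S, T}, S→∅, T→{N}, U→{P, S, T, U}; now {N, P, R, S, T, U}.
Read '0': N→{T, U}, P→{N, S}, R→{P, U}, S→{P, S, T}, T→{N, S}, U→{S}; now {N, P, S, T, U}.
Read '1': N→{N, P, R}, P→{S, T}, S→∅, T→{N}, U→{P, S, T, U}; now {N, P, R, S, T, U}.
Read '1': N→{N, P, R}, P→{S, T}, R→{N, S, T}, S→∅, T→{N}, U→{P, S, T, U}; now {N, P, R, S, T, U}.
Read '0': N→{T, U}, P→{N, S}, R→{P, U}, S→{P, S, T}, T→{N, S}, U→{S}; now {N, P, S, T, U}.
Read '0': N→{T, U}, P→{N, S}, S→{P, S, T}, T→{N, S}, U→{S}; now {N, P, S, T, U}.
The final set {N, P, S, T, U} contains the accepting states P, S.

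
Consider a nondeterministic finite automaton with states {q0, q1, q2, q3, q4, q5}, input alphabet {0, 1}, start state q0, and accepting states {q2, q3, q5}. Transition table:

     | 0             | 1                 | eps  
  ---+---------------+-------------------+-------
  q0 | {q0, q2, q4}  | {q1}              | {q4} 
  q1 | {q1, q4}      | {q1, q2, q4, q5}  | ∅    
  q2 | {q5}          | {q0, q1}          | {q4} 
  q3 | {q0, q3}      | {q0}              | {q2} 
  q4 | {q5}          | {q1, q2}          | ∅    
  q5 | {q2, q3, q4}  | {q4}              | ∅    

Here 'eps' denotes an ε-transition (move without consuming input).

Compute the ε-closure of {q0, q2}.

Begin with {q0, q2}.
ε-move q0 → q4; add q4.

{q0, q2, q4}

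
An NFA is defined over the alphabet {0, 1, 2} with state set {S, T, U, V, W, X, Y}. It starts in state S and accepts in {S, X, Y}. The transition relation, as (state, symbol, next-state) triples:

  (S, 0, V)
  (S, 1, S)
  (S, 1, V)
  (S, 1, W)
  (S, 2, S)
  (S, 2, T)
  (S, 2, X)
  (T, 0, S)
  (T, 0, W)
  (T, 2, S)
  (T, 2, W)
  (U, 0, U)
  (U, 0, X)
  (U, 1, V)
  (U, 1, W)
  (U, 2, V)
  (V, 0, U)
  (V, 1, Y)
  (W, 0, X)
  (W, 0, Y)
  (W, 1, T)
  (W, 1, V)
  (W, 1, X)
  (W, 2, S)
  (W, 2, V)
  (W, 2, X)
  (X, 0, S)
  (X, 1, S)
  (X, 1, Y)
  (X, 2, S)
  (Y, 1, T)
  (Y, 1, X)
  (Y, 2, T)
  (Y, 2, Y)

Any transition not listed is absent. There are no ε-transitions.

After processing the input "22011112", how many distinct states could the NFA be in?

6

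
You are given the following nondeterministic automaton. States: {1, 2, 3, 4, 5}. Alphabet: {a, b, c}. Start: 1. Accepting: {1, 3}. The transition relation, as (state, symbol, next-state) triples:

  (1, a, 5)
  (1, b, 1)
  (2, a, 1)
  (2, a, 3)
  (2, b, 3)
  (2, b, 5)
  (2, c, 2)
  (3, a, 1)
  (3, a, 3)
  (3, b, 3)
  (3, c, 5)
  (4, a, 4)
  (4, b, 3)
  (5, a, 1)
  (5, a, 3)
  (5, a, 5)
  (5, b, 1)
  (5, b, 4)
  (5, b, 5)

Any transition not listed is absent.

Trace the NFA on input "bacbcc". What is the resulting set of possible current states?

∅

Start in {1}.
Read 'b': 1→{1}; now {1}.
Read 'a': 1→{5}; now {5}.
Read 'c': 5→∅; now ∅.
The set is empty and remains empty for the remaining 3 symbols.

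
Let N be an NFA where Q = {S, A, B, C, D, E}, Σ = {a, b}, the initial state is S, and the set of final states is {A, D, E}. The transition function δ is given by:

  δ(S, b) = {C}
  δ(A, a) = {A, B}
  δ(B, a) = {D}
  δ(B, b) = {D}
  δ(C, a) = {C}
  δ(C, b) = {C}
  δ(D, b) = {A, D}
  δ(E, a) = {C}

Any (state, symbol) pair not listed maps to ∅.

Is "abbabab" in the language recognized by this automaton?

Start in {S}.
Read 'a': {S} → ∅.
The set is empty and remains empty for the remaining 6 symbols.
The final set ∅ contains no accepting state.

No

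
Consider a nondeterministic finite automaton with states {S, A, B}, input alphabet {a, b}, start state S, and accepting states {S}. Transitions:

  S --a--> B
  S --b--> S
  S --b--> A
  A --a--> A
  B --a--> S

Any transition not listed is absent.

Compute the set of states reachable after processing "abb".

∅

Start in {S}.
Read 'a': S→{B}; now {B}.
Read 'b': B→∅; now ∅.
The set is empty and remains empty for the remaining 1 symbol.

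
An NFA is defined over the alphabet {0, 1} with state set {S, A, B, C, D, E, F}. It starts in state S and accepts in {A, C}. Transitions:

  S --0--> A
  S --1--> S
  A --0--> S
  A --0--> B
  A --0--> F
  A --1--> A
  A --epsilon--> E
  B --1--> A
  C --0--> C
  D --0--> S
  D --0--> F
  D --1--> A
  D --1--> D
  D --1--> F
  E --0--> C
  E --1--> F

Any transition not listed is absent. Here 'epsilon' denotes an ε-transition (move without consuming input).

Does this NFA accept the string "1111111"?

Start in {S}.
Read '1': S→{S}; now {S}.
Read '1': S→{S}; now {S}.
Read '1': S→{S}; now {S}.
Read '1': S→{S}; now {S}.
Read '1': S→{S}; now {S}.
Read '1': S→{S}; now {S}.
Read '1': S→{S}; now {S}.
The final set {S} contains no accepting state.

No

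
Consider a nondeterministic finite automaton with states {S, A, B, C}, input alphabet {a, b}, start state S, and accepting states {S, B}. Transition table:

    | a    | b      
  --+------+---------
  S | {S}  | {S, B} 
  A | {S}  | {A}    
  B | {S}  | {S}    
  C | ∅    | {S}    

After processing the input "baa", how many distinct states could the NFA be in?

1

Start in {S}.
Read 'b': S→{S, B}; now {S, B}.
Read 'a': S→{S}, B→{S}; now {S}.
Read 'a': S→{S}; now {S}.
That set has 1 state.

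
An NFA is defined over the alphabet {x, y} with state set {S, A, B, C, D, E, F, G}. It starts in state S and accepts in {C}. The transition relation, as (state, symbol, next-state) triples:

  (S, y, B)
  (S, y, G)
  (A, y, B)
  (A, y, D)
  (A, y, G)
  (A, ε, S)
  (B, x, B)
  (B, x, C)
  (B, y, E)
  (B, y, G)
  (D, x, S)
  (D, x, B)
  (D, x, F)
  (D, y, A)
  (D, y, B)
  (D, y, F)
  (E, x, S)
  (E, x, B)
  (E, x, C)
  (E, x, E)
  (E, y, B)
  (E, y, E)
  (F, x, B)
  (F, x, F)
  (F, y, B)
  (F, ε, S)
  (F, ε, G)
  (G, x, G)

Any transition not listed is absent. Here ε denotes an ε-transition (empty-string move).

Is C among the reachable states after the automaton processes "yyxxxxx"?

Start in {S}.
Read 'y': S→{B, G}; now {B, G}.
Read 'y': B→{E, G}, G→∅; now {E, G}.
Read 'x': E→{S, B, C, E}, G→{G}; now {S, B, C, E, G}.
Read 'x': S→∅, B→{B, C}, C→∅, E→{S, B, C, E}, G→{G}; now {S, B, C, E, G}.
Read 'x': S→∅, B→{B, C}, C→∅, E→{S, B, C, E}, G→{G}; now {S, B, C, E, G}.
Read 'x': S→∅, B→{B, C}, C→∅, E→{S, B, C, E}, G→{G}; now {S, B, C, E, G}.
Read 'x': S→∅, B→{B, C}, C→∅, E→{S, B, C, E}, G→{G}; now {S, B, C, E, G}.
State C is in {S, B, C, E, G}.

Yes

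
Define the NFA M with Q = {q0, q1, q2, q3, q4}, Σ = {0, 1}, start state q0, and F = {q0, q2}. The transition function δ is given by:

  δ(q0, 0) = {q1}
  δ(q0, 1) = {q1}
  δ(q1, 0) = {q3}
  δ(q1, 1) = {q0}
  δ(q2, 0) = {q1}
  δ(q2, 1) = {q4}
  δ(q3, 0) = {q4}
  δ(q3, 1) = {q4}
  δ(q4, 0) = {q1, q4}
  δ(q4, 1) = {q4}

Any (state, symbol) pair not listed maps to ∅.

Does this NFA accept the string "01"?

Yes

Start in {q0}.
Read '0': q0→{q1}; now {q1}.
Read '1': q1→{q0}; now {q0}.
The final set {q0} contains the accepting state q0.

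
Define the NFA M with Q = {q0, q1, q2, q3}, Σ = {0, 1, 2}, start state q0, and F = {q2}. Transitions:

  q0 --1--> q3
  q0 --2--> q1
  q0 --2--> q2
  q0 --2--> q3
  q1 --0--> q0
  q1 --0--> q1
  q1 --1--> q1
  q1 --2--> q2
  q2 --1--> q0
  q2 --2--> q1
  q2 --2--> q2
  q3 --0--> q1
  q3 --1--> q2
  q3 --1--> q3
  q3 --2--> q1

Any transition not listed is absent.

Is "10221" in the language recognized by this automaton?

No

Start in {q0}.
Read '1': q0→{q3}; now {q3}.
Read '0': q3→{q1}; now {q1}.
Read '2': q1→{q2}; now {q2}.
Read '2': q2→{q1, q2}; now {q1, q2}.
Read '1': q1→{q1}, q2→{q0}; now {q0, q1}.
The final set {q0, q1} contains no accepting state.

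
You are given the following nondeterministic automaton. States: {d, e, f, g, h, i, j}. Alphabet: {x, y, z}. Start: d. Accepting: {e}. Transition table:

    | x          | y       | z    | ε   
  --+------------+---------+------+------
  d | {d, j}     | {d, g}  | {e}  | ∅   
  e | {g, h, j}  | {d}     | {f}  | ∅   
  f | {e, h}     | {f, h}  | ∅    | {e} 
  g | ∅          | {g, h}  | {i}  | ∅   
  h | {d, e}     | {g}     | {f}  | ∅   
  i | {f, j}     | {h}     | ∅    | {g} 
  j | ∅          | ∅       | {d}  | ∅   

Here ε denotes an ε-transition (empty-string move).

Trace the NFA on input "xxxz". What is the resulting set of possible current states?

Start in {d}.
Read 'x': d→{d, j}; now {d, j}.
Read 'x': d→{d, j}, j→∅; now {d, j}.
Read 'x': d→{d, j}, j→∅; now {d, j}.
Read 'z': d→{e}, j→{d}; now {d, e}.

{d, e}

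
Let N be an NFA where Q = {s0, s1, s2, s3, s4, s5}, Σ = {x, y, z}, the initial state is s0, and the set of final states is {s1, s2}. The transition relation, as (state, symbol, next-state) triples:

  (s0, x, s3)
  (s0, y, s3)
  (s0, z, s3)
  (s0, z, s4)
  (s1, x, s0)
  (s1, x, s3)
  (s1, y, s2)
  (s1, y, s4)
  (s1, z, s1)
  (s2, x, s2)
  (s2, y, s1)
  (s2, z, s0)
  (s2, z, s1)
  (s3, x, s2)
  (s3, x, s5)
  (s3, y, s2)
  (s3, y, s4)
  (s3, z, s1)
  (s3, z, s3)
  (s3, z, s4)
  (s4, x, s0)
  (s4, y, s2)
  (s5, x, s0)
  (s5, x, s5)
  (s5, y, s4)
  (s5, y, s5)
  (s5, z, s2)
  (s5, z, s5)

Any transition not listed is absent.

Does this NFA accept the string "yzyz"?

Yes

Start in {s0}.
Read 'y': s0→{s3}; now {s3}.
Read 'z': s3→{s1, s3, s4}; now {s1, s3, s4}.
Read 'y': s1→{s2, s4}, s3→{s2, s4}, s4→{s2}; now {s2, s4}.
Read 'z': s2→{s0, s1}, s4→∅; now {s0, s1}.
The final set {s0, s1} contains the accepting state s1.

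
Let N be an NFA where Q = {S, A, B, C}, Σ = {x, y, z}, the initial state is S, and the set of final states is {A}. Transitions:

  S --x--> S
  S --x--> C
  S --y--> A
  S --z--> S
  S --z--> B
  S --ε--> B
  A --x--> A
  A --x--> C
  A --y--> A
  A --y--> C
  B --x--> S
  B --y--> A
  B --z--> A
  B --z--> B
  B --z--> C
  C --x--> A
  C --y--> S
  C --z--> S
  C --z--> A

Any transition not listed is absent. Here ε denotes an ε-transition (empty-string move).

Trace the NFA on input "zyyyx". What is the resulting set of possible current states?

Start: ε-closure({S}) = {S, B}.
Read 'z': S→{S, B}, B→{A, B, C}; now {S, A, B, C}.
Read 'y': S→{A}, A→{A, C}, B→{A}, C→{S}; union {S, A, C}; ε-closure = {S, A, B, C}.
Read 'y': S→{A}, A→{A, C}, B→{A}, C→{S}; union {S, A, C}; ε-closure = {S, A, B, C}.
Read 'y': S→{A}, A→{A, C}, B→{A}, C→{S}; union {S, A, C}; ε-closure = {S, A, B, C}.
Read 'x': S→{S, C}, A→{A, C}, B→{S}, C→{A}; union {S, A, C}; ε-closure = {S, A, B, C}.

{S, A, B, C}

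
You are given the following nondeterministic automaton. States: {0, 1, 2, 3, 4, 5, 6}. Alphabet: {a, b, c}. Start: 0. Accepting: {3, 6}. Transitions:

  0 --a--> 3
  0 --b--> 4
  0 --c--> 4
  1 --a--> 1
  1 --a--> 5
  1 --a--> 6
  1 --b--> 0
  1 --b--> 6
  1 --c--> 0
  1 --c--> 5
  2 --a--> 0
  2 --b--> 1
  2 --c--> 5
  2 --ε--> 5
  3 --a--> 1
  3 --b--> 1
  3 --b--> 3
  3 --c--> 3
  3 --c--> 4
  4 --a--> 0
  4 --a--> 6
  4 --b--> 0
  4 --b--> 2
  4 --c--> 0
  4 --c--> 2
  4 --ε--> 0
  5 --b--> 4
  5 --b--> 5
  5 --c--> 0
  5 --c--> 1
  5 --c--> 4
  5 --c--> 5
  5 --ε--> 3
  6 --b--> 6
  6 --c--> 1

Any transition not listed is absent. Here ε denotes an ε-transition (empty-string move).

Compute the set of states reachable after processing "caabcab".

{0, 1, 3, 4, 5, 6}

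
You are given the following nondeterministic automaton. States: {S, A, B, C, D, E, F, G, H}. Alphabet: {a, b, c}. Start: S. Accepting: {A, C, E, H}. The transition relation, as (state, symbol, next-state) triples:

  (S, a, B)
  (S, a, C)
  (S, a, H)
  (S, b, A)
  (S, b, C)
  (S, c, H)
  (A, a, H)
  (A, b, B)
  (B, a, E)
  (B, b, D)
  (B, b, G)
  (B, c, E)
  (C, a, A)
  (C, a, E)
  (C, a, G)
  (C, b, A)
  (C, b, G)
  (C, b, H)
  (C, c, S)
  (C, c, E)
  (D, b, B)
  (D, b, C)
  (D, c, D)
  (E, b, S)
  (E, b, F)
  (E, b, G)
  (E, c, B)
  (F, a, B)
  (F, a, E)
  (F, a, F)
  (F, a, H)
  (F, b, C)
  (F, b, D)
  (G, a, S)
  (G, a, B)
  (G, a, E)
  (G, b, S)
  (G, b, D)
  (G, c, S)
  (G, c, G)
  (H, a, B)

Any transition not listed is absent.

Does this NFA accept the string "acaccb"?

No

Start in {S}.
Read 'a': {S} → {B, C, H}.
Read 'c': {B, C, H} → {S, E}.
Read 'a': {S, E} → {B, C, H}.
Read 'c': {B, C, H} → {S, E}.
Read 'c': {S, E} → {B, H}.
Read 'b': {B, H} → {D, G}.
The final set {D, G} contains no accepting state.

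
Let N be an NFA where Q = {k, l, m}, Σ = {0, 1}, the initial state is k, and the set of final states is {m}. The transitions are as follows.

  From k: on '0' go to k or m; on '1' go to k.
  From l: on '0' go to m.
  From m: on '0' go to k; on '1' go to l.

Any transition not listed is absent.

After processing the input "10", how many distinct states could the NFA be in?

2

Start in {k}.
Read '1': {k} → {k}.
Read '0': {k} → {k, m}.
That set has 2 states.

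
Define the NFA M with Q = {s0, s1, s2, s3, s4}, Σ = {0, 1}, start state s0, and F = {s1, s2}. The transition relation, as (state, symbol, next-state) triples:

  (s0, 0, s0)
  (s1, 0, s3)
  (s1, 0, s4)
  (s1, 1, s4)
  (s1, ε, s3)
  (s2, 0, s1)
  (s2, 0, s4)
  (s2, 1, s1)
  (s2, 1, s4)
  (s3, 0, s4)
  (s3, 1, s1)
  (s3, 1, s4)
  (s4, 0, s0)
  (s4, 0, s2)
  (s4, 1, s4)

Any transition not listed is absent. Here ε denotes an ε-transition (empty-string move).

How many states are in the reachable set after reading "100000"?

0

Start in {s0}.
Read '1': {s0} → ∅.
The set is empty and remains empty for the remaining 5 symbols.
That set has 0 states.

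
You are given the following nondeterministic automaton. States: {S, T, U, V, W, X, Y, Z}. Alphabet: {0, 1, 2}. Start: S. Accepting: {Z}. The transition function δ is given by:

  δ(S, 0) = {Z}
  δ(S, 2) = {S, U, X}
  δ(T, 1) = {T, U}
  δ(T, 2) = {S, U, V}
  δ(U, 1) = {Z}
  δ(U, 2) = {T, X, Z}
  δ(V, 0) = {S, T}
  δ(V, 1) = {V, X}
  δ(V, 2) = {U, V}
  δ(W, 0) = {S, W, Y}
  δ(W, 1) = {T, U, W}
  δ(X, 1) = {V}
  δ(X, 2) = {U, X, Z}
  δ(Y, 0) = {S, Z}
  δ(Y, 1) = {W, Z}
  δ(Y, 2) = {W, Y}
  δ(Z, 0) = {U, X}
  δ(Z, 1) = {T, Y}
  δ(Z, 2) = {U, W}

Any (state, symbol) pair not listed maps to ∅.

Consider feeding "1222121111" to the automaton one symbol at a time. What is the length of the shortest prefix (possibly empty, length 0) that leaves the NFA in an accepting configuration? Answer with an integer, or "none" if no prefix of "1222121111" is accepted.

none

Start in {S}.
Read '1': S→∅; now ∅.
The set is empty and remains empty for the remaining 9 symbols.
No reachable set along the way intersects F.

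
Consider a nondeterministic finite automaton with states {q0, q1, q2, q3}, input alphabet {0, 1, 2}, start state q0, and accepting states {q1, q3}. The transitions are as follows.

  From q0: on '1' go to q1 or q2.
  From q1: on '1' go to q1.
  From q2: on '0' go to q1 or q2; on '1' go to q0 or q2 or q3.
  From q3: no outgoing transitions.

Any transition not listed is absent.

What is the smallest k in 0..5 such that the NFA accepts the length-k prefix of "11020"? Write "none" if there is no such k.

Start in {q0}.
Read '1': q0→{q1, q2}; now {q1, q2}.
None of the earlier sets intersect F, but {q1, q2} does.

1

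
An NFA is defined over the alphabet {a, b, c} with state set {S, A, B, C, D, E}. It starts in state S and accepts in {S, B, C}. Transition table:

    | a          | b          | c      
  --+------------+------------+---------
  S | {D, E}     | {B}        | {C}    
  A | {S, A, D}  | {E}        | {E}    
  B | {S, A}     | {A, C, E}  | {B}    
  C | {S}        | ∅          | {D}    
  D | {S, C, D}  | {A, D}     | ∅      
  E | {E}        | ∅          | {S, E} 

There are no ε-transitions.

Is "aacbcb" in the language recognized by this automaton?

Start in {S}.
Read 'a': {S} → {D, E}.
Read 'a': {D, E} → {S, C, D, E}.
Read 'c': {S, C, D, E} → {S, C, D, E}.
Read 'b': {S, C, D, E} → {A, B, D}.
Read 'c': {A, B, D} → {B, E}.
Read 'b': {B, E} → {A, C, E}.
The final set {A, C, E} contains the accepting state C.

Yes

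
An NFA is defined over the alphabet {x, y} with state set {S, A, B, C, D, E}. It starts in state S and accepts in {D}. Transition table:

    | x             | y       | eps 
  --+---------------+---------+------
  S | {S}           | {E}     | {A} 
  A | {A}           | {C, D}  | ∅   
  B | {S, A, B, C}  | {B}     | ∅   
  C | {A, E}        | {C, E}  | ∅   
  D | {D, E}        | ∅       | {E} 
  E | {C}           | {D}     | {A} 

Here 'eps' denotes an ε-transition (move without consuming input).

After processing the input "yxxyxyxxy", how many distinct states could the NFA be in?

4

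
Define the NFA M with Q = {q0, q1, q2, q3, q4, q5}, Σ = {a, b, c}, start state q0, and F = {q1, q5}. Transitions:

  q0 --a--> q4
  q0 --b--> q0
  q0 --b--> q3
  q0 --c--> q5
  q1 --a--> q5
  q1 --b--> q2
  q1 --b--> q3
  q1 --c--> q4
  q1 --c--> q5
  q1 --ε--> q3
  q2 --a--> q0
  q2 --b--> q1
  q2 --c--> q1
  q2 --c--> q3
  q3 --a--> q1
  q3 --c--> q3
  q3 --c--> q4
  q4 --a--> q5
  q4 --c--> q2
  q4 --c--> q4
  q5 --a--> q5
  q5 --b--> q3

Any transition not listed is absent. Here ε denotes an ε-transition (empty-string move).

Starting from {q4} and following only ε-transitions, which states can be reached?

{q4}

Begin with {q4}.
No ε-moves leave this set, so the closure equals the set itself.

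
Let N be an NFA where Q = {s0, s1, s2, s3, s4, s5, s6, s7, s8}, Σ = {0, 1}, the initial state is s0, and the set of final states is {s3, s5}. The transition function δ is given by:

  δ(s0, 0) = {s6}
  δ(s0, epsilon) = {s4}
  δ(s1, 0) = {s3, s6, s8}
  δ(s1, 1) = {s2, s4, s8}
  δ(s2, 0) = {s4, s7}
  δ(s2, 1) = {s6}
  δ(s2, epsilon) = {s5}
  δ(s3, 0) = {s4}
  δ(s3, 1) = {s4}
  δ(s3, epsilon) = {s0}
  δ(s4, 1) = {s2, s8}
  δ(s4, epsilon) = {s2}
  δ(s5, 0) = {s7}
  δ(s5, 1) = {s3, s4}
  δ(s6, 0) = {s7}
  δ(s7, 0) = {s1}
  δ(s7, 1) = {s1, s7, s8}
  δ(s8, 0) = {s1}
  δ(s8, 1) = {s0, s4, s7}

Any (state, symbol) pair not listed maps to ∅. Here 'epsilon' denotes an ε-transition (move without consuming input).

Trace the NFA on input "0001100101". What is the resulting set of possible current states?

Start: ε-closure({s0}) = {s0, s2, s4, s5}.
Read '0': s0→{s6}, s2→{s4, s7}, s4→∅, s5→{s7}; union {s4, s6, s7}; ε-closure = {s2, s4, s5, s6, s7}.
Read '0': s2→{s4, s7}, s4→∅, s5→{s7}, s6→{s7}, s7→{s1}; union {s1, s4, s7}; ε-closure = {s1, s2, s4, s5, s7}.
Read '0': s1→{s3, s6, s8}, s2→{s4, s7}, s4→∅, s5→{s7}, s7→{s1}; union {s1, s3, s4, s6, s7, s8}; ε-closure = {s0, s1, s2, s3, s4, s5, s6, s7, s8}.
Read '1': s0→∅, s1→{s2, s4, s8}, s2→{s6}, s3→{s4}, s4→{s2, s8}, s5→{s3, s4}, s6→∅, s7→{s1, s7, s8}, s8→{s0, s4, s7}; union {s0, s1, s2, s3, s4, s6, s7, s8}; ε-closure = {s0, s1, s2, s3, s4, s5, s6, s7, s8}.
Read '1': s0→∅, s1→{s2, s4, s8}, s2→{s6}, s3→{s4}, s4→{s2, s8}, s5→{s3, s4}, s6→∅, s7→{s1, s7, s8}, s8→{s0, s4, s7}; union {s0, s1, s2, s3, s4, s6, s7, s8}; ε-closure = {s0, s1, s2, s3, s4, s5, s6, s7, s8}.
Read '0': s0→{s6}, s1→{s3, s6, s8}, s2→{s4, s7}, s3→{s4}, s4→∅, s5→{s7}, s6→{s7}, s7→{s1}, s8→{s1}; union {s1, s3, s4, s6, s7, s8}; ε-closure = {s0, s1, s2, s3, s4, s5, s6, s7, s8}.
Read '0': s0→{s6}, s1→{s3, s6, s8}, s2→{s4, s7}, s3→{s4}, s4→∅, s5→{s7}, s6→{s7}, s7→{s1}, s8→{s1}; union {s1, s3, s4, s6, s7, s8}; ε-closure = {s0, s1, s2, s3, s4, s5, s6, s7, s8}.
Read '1': s0→∅, s1→{s2, s4, s8}, s2→{s6}, s3→{s4}, s4→{s2, s8}, s5→{s3, s4}, s6→∅, s7→{s1, s7, s8}, s8→{s0, s4, s7}; union {s0, s1, s2, s3, s4, s6, s7, s8}; ε-closure = {s0, s1, s2, s3, s4, s5, s6, s7, s8}.
Read '0': s0→{s6}, s1→{s3, s6, s8}, s2→{s4, s7}, s3→{s4}, s4→∅, s5→{s7}, s6→{s7}, s7→{s1}, s8→{s1}; union {s1, s3, s4, s6, s7, s8}; ε-closure = {s0, s1, s2, s3, s4, s5, s6, s7, s8}.
Read '1': s0→∅, s1→{s2, s4, s8}, s2→{s6}, s3→{s4}, s4→{s2, s8}, s5→{s3, s4}, s6→∅, s7→{s1, s7, s8}, s8→{s0, s4, s7}; union {s0, s1, s2, s3, s4, s6, s7, s8}; ε-closure = {s0, s1, s2, s3, s4, s5, s6, s7, s8}.

{s0, s1, s2, s3, s4, s5, s6, s7, s8}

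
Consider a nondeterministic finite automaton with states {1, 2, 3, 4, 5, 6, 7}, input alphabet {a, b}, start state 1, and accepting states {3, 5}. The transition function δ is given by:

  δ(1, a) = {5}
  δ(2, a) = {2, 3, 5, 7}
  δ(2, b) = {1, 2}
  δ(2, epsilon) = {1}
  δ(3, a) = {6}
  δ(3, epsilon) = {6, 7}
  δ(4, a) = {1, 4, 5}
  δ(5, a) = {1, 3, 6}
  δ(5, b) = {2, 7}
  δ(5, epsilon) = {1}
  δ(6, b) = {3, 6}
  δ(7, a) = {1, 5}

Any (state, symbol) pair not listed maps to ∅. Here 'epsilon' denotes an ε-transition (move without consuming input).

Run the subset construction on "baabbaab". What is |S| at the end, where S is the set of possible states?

Start in {1}.
Read 'b': {1} → ∅.
The set is empty and remains empty for the remaining 7 symbols.
That set has 0 states.

0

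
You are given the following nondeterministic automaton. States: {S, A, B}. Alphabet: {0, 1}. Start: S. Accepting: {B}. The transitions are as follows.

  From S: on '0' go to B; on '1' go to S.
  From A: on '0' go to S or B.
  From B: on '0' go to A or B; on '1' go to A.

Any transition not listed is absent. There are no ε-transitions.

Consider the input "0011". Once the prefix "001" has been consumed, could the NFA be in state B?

No

Start in {S}.
Read '0': {S} → {B}.
Read '0': {B} → {A, B}.
Read '1': {A, B} → {A}.
State B is not in {A}.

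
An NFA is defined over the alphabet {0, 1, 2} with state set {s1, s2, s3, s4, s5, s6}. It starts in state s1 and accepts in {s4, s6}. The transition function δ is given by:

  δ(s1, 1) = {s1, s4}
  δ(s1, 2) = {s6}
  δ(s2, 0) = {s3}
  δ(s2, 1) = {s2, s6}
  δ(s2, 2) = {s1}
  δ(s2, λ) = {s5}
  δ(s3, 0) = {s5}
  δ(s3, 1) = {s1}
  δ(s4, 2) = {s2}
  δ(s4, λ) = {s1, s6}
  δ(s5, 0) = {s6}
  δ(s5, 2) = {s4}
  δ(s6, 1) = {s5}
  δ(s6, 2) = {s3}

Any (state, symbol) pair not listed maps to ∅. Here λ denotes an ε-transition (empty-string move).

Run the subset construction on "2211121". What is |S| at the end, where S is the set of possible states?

Start in {s1}.
Read '2': {s1} → {s6}.
Read '2': {s6} → {s3}.
Read '1': {s3} → {s1}.
Read '1': {s1} → {s1, s4, s6}.
Read '1': {s1, s4, s6} → {s1, s4, s5, s6}.
Read '2': {s1, s4, s5, s6} → {s1, s2, s3, s4, s5, s6}.
Read '1': {s1, s2, s3, s4, s5, s6} → {s1, s2, s4, s5, s6}.
That set has 5 states.

5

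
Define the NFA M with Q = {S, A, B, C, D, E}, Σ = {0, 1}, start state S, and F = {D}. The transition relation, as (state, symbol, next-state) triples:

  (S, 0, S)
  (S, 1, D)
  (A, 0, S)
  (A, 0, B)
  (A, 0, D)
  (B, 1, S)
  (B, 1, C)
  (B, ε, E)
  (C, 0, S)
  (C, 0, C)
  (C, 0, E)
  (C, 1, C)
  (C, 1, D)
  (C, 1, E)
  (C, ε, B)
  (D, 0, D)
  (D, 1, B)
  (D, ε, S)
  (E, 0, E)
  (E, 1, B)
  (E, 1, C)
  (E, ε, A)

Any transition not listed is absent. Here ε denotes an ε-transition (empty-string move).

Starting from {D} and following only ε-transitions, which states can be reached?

{S, D}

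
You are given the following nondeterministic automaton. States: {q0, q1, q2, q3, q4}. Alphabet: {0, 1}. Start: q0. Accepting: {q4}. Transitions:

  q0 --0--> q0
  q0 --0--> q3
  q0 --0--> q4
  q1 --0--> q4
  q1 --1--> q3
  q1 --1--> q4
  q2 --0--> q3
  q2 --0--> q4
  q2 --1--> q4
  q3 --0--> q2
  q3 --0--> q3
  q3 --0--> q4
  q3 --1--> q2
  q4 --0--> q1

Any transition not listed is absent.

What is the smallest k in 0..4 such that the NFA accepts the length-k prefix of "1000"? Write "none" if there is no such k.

Start in {q0}.
Read '1': q0→∅; now ∅.
The set is empty and remains empty for the remaining 3 symbols.
No reachable set along the way intersects F.

none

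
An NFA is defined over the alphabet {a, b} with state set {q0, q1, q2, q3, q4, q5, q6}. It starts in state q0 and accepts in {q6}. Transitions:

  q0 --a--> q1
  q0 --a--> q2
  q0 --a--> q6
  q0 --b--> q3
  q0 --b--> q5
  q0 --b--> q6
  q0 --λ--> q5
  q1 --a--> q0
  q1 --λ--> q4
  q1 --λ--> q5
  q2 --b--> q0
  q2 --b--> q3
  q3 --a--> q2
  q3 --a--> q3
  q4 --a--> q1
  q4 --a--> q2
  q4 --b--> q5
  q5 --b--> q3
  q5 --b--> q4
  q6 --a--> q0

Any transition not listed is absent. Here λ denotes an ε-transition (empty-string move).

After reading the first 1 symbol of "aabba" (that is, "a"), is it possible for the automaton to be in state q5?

Start: ε-closure({q0}) = {q0, q5}.
Read 'a': {q0, q5} → {q1, q2, q4, q5, q6}.
State q5 is in {q1, q2, q4, q5, q6}.

Yes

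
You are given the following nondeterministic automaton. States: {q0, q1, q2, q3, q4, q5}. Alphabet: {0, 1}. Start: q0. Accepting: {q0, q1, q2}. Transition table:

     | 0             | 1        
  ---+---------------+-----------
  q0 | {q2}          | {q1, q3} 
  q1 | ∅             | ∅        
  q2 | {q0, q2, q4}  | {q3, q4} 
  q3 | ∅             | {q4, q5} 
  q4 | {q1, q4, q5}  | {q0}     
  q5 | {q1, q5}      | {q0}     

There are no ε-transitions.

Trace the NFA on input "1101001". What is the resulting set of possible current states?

Start in {q0}.
Read '1': {q0} → {q1, q3}.
Read '1': {q1, q3} → {q4, q5}.
Read '0': {q4, q5} → {q1, q4, q5}.
Read '1': {q1, q4, q5} → {q0}.
Read '0': {q0} → {q2}.
Read '0': {q2} → {q0, q2, q4}.
Read '1': {q0, q2, q4} → {q0, q1, q3, q4}.

{q0, q1, q3, q4}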